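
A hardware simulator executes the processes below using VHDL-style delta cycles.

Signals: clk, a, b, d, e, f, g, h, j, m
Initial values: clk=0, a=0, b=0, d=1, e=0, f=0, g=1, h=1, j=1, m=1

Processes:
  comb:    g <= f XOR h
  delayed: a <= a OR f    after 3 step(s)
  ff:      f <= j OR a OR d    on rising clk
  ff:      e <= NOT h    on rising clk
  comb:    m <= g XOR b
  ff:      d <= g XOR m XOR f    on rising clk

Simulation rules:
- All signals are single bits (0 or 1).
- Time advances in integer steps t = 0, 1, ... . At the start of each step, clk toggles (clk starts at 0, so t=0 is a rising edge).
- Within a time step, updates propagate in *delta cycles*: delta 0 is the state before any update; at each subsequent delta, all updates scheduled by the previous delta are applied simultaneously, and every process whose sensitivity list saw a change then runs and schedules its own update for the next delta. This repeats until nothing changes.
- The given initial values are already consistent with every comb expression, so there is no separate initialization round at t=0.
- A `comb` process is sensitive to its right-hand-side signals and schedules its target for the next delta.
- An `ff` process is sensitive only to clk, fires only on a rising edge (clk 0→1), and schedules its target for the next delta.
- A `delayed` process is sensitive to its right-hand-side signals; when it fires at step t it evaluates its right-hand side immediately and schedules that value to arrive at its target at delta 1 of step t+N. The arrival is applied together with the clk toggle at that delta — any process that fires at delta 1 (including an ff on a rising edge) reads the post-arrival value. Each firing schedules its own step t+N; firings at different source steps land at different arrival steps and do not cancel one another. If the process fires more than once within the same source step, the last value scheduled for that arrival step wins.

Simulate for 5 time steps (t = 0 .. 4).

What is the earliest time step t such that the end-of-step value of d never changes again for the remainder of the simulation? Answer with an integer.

2

t=0 Δ0: g=1 m=1 b=0 e=0 j=1 clk=0 f=0 a=0 h=1 d=1
  Δ1: clk:0→1
  Δ2: f:0→1, d:1→0
  Δ3: g:1→0
  Δ4: m:1→0
  (4Δ to stable)
t=1 Δ0: g=0 m=0 b=0 e=0 j=1 clk=1 f=1 a=0 h=1 d=0
  Δ1: clk:1→0
  (1Δ to stable)
t=2 Δ0: g=0 m=0 b=0 e=0 j=1 clk=0 f=1 a=0 h=1 d=0
  Δ1: clk:0→1
  Δ2: d:0→1
  (2Δ to stable)
t=3 Δ0: g=0 m=0 b=0 e=0 j=1 clk=1 f=1 a=0 h=1 d=1
  Δ1: clk:1→0, a:0→1
  (1Δ to stable)
t=4 Δ0: g=0 m=0 b=0 e=0 j=1 clk=0 f=1 a=1 h=1 d=1
  Δ1: clk:0→1
  (1Δ to stable)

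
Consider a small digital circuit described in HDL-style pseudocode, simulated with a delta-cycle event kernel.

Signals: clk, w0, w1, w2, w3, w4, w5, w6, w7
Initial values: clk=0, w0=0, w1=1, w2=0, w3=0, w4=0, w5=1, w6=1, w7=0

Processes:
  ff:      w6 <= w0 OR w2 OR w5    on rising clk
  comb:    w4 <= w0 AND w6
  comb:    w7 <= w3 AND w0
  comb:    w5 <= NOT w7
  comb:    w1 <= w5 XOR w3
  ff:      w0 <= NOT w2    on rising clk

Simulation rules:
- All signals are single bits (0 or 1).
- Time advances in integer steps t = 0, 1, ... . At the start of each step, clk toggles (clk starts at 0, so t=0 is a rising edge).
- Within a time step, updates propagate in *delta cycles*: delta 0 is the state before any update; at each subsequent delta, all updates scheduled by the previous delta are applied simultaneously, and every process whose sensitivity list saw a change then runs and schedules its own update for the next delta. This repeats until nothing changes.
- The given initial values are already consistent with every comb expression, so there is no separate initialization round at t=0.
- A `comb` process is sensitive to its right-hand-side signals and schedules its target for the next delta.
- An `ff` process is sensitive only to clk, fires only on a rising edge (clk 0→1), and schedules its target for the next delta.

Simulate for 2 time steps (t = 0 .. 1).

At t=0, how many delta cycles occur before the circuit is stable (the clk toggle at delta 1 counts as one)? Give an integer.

3

[bits: w0,clk,w1,w6,w2,w7,w4,w3,w5]
t=0: Δ0=001100001 Δ1=011100001 Δ2=111100001 Δ3=111100101 | 3Δ
t=1: Δ0=111100101 Δ1=101100101 | 1Δ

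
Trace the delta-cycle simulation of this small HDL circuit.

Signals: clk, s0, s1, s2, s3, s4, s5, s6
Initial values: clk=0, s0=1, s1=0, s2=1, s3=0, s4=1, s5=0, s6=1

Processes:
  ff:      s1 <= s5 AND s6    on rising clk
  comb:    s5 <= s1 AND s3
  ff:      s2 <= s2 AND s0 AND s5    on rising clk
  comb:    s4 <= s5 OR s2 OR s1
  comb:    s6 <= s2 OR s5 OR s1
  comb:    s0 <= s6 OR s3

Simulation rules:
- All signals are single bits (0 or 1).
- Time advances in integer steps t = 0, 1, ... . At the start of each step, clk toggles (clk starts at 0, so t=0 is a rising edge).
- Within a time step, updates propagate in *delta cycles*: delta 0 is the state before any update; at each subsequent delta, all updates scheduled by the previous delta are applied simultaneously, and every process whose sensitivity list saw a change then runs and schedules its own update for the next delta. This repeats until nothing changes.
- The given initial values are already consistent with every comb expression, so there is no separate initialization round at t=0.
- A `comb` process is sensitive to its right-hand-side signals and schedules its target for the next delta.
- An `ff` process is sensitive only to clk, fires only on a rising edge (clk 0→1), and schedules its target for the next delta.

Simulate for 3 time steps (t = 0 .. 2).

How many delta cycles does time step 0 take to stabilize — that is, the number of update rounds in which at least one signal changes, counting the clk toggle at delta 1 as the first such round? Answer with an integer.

t0.Δ0 clk=0 s5=0 s4=1 s0=1 s1=0 s6=1 s2=1 s3=0
t0.Δ1 clk=1 s5=0 s4=1 s0=1 s1=0 s6=1 s2=1 s3=0
t0.Δ2 clk=1 s5=0 s4=1 s0=1 s1=0 s6=1 s2=0 s3=0
t0.Δ3 clk=1 s5=0 s4=0 s0=1 s1=0 s6=0 s2=0 s3=0
t0.Δ4 clk=1 s5=0 s4=0 s0=0 s1=0 s6=0 s2=0 s3=0
t1.Δ0 clk=1 s5=0 s4=0 s0=0 s1=0 s6=0 s2=0 s3=0
t1.Δ1 clk=0 s5=0 s4=0 s0=0 s1=0 s6=0 s2=0 s3=0
t2.Δ0 clk=0 s5=0 s4=0 s0=0 s1=0 s6=0 s2=0 s3=0
t2.Δ1 clk=1 s5=0 s4=0 s0=0 s1=0 s6=0 s2=0 s3=0

4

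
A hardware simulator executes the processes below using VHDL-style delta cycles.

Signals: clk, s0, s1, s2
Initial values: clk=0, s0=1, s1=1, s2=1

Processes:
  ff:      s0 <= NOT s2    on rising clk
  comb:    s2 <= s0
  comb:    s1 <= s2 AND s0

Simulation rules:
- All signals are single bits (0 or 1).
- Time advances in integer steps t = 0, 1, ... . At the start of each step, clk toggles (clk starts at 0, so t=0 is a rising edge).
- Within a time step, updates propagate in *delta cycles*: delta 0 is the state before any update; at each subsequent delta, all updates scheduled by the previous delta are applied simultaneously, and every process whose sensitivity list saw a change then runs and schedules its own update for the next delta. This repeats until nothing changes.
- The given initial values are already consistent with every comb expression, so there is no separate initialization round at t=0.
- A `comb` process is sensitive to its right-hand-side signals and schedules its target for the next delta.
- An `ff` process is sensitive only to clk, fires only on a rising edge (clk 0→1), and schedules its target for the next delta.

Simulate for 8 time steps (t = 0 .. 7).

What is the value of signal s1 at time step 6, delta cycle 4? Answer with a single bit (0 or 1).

1

t0.Δ0 s1=1 clk=0 s2=1 s0=1
t0.Δ1 s1=1 clk=1 s2=1 s0=1
t0.Δ2 s1=1 clk=1 s2=1 s0=0
t0.Δ3 s1=0 clk=1 s2=0 s0=0
t1.Δ0 s1=0 clk=1 s2=0 s0=0
t1.Δ1 s1=0 clk=0 s2=0 s0=0
t2.Δ0 s1=0 clk=0 s2=0 s0=0
t2.Δ1 s1=0 clk=1 s2=0 s0=0
t2.Δ2 s1=0 clk=1 s2=0 s0=1
t2.Δ3 s1=0 clk=1 s2=1 s0=1
t2.Δ4 s1=1 clk=1 s2=1 s0=1
t3.Δ0 s1=1 clk=1 s2=1 s0=1
t3.Δ1 s1=1 clk=0 s2=1 s0=1
t4.Δ0 s1=1 clk=0 s2=1 s0=1
t4.Δ1 s1=1 clk=1 s2=1 s0=1
t4.Δ2 s1=1 clk=1 s2=1 s0=0
t4.Δ3 s1=0 clk=1 s2=0 s0=0
t5.Δ0 s1=0 clk=1 s2=0 s0=0
t5.Δ1 s1=0 clk=0 s2=0 s0=0
t6.Δ0 s1=0 clk=0 s2=0 s0=0
t6.Δ1 s1=0 clk=1 s2=0 s0=0
t6.Δ2 s1=0 clk=1 s2=0 s0=1
t6.Δ3 s1=0 clk=1 s2=1 s0=1
t6.Δ4 s1=1 clk=1 s2=1 s0=1
t7.Δ0 s1=1 clk=1 s2=1 s0=1
t7.Δ1 s1=1 clk=0 s2=1 s0=1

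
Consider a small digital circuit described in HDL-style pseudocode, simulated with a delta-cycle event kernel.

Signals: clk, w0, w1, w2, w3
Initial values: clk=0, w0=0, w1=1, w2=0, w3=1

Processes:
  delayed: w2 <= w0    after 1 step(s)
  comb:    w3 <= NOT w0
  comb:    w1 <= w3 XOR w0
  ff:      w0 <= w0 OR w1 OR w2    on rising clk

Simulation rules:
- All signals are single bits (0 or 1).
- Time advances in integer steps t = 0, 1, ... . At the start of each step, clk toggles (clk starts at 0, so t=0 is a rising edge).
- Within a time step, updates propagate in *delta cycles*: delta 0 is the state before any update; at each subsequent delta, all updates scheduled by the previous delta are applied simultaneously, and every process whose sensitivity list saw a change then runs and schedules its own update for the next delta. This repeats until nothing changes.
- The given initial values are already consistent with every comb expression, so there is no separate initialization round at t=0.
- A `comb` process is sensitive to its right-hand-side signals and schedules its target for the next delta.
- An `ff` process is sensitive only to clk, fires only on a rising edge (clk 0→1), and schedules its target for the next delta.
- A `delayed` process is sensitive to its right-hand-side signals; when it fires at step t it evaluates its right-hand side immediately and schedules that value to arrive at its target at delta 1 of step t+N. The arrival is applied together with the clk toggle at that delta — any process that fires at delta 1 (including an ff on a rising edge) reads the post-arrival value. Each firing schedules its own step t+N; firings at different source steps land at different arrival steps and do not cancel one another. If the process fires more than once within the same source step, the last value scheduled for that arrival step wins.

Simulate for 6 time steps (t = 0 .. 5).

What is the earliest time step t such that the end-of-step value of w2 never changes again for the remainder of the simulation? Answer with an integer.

1

t=0 Δ0: w0=0 w2=0 clk=0 w3=1 w1=1
  Δ1: clk:0→1
  Δ2: w0:0→1
  Δ3: w3:1→0, w1:1→0
  Δ4: w1:0→1
  (4Δ to stable)
t=1 Δ0: w0=1 w2=0 clk=1 w3=0 w1=1
  Δ1: w2:0→1, clk:1→0
  (1Δ to stable)
t=2 Δ0: w0=1 w2=1 clk=0 w3=0 w1=1
  Δ1: clk:0→1
  (1Δ to stable)
t=3 Δ0: w0=1 w2=1 clk=1 w3=0 w1=1
  Δ1: clk:1→0
  (1Δ to stable)
t=4 Δ0: w0=1 w2=1 clk=0 w3=0 w1=1
  Δ1: clk:0→1
  (1Δ to stable)
t=5 Δ0: w0=1 w2=1 clk=1 w3=0 w1=1
  Δ1: clk:1→0
  (1Δ to stable)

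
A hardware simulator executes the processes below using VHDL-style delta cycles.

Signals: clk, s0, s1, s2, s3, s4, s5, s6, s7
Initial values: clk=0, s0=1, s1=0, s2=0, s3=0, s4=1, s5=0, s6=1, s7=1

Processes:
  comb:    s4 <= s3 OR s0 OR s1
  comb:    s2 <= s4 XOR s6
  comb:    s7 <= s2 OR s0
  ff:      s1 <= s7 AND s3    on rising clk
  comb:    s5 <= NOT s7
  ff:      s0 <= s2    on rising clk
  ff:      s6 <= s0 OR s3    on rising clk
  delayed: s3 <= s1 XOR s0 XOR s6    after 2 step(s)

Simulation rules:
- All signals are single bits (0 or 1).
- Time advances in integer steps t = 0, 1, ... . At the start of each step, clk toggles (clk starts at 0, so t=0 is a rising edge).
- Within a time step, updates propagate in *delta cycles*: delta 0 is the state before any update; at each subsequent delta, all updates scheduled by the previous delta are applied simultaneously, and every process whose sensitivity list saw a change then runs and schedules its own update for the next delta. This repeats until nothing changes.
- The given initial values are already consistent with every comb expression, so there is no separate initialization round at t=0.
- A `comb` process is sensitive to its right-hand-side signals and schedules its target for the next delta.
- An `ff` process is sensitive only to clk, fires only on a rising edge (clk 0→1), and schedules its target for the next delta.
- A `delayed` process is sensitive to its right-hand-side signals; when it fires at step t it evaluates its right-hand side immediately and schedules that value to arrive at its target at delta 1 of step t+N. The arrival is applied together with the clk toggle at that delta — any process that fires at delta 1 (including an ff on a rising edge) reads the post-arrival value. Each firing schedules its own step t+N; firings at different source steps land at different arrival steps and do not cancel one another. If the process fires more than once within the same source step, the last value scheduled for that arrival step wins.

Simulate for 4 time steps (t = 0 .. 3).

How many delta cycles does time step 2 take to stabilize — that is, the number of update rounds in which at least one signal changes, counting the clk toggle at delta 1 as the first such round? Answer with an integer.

3

t0.Δ0 s1=0 s2=0 s6=1 s3=0 clk=0 s7=1 s5=0 s0=1 s4=1
t0.Δ1 s1=0 s2=0 s6=1 s3=0 clk=1 s7=1 s5=0 s0=1 s4=1
t0.Δ2 s1=0 s2=0 s6=1 s3=0 clk=1 s7=1 s5=0 s0=0 s4=1
t0.Δ3 s1=0 s2=0 s6=1 s3=0 clk=1 s7=0 s5=0 s0=0 s4=0
t0.Δ4 s1=0 s2=1 s6=1 s3=0 clk=1 s7=0 s5=1 s0=0 s4=0
t0.Δ5 s1=0 s2=1 s6=1 s3=0 clk=1 s7=1 s5=1 s0=0 s4=0
t0.Δ6 s1=0 s2=1 s6=1 s3=0 clk=1 s7=1 s5=0 s0=0 s4=0
t1.Δ0 s1=0 s2=1 s6=1 s3=0 clk=1 s7=1 s5=0 s0=0 s4=0
t1.Δ1 s1=0 s2=1 s6=1 s3=0 clk=0 s7=1 s5=0 s0=0 s4=0
t2.Δ0 s1=0 s2=1 s6=1 s3=0 clk=0 s7=1 s5=0 s0=0 s4=0
t2.Δ1 s1=0 s2=1 s6=1 s3=1 clk=1 s7=1 s5=0 s0=0 s4=0
t2.Δ2 s1=1 s2=1 s6=1 s3=1 clk=1 s7=1 s5=0 s0=1 s4=1
t2.Δ3 s1=1 s2=0 s6=1 s3=1 clk=1 s7=1 s5=0 s0=1 s4=1
t3.Δ0 s1=1 s2=0 s6=1 s3=1 clk=1 s7=1 s5=0 s0=1 s4=1
t3.Δ1 s1=1 s2=0 s6=1 s3=1 clk=0 s7=1 s5=0 s0=1 s4=1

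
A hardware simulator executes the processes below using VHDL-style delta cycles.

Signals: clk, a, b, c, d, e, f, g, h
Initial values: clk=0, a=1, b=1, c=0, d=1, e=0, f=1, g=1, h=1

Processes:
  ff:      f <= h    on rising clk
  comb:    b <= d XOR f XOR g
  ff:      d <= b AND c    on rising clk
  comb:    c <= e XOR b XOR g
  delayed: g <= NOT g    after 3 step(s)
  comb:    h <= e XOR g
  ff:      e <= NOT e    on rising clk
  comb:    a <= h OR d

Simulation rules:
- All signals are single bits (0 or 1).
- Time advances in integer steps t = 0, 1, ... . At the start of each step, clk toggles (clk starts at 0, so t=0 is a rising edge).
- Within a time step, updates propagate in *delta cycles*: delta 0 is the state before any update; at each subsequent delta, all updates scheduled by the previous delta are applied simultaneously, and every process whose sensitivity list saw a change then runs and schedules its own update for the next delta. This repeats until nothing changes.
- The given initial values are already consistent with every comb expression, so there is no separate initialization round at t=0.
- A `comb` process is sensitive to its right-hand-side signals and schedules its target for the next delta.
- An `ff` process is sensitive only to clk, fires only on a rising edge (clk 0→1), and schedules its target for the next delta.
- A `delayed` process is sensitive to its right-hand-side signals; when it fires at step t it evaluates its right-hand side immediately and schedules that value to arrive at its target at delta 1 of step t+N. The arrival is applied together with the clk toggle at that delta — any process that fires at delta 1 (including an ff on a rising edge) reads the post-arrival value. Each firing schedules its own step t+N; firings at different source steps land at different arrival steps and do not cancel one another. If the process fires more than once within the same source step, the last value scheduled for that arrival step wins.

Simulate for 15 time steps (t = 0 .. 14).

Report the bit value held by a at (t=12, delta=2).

t=0 Δ0: a=1 f=1 b=1 d=1 h=1 clk=0 c=0 g=1 e=0
  Δ1: clk:0→1
  Δ2: d:1→0, e:0→1
  Δ3: b:1→0, h:1→0, c:0→1
  Δ4: a:1→0, c:1→0
  (4Δ to stable)
t=1 Δ0: a=0 f=1 b=0 d=0 h=0 clk=1 c=0 g=1 e=1
  Δ1: clk:1→0
  (1Δ to stable)
t=2 Δ0: a=0 f=1 b=0 d=0 h=0 clk=0 c=0 g=1 e=1
  Δ1: clk:0→1
  Δ2: f:1→0, e:1→0
  Δ3: b:0→1, h:0→1, c:0→1
  Δ4: a:0→1, c:1→0
  (4Δ to stable)
t=3 Δ0: a=1 f=0 b=1 d=0 h=1 clk=1 c=0 g=1 e=0
  Δ1: clk:1→0
  (1Δ to stable)
t=4 Δ0: a=1 f=0 b=1 d=0 h=1 clk=0 c=0 g=1 e=0
  Δ1: clk:0→1
  Δ2: f:0→1, e:0→1
  Δ3: b:1→0, h:1→0, c:0→1
  Δ4: a:1→0, c:1→0
  (4Δ to stable)
t=5 Δ0: a=0 f=1 b=0 d=0 h=0 clk=1 c=0 g=1 e=1
  Δ1: clk:1→0
  (1Δ to stable)
t=6 Δ0: a=0 f=1 b=0 d=0 h=0 clk=0 c=0 g=1 e=1
  Δ1: clk:0→1
  Δ2: f:1→0, e:1→0
  Δ3: b:0→1, h:0→1, c:0→1
  Δ4: a:0→1, c:1→0
  (4Δ to stable)
t=7 Δ0: a=1 f=0 b=1 d=0 h=1 clk=1 c=0 g=1 e=0
  Δ1: clk:1→0
  (1Δ to stable)
t=8 Δ0: a=1 f=0 b=1 d=0 h=1 clk=0 c=0 g=1 e=0
  Δ1: clk:0→1
  Δ2: f:0→1, e:0→1
  Δ3: b:1→0, h:1→0, c:0→1
  Δ4: a:1→0, c:1→0
  (4Δ to stable)
t=9 Δ0: a=0 f=1 b=0 d=0 h=0 clk=1 c=0 g=1 e=1
  Δ1: clk:1→0
  (1Δ to stable)
t=10 Δ0: a=0 f=1 b=0 d=0 h=0 clk=0 c=0 g=1 e=1
  Δ1: clk:0→1
  Δ2: f:1→0, e:1→0
  Δ3: b:0→1, h:0→1, c:0→1
  Δ4: a:0→1, c:1→0
  (4Δ to stable)
t=11 Δ0: a=1 f=0 b=1 d=0 h=1 clk=1 c=0 g=1 e=0
  Δ1: clk:1→0
  (1Δ to stable)
t=12 Δ0: a=1 f=0 b=1 d=0 h=1 clk=0 c=0 g=1 e=0
  Δ1: clk:0→1
  Δ2: f:0→1, e:0→1
  Δ3: b:1→0, h:1→0, c:0→1
  Δ4: a:1→0, c:1→0
  (4Δ to stable)
t=13 Δ0: a=0 f=1 b=0 d=0 h=0 clk=1 c=0 g=1 e=1
  Δ1: clk:1→0
  (1Δ to stable)
t=14 Δ0: a=0 f=1 b=0 d=0 h=0 clk=0 c=0 g=1 e=1
  Δ1: clk:0→1
  Δ2: f:1→0, e:1→0
  Δ3: b:0→1, h:0→1, c:0→1
  Δ4: a:0→1, c:1→0
  (4Δ to stable)

1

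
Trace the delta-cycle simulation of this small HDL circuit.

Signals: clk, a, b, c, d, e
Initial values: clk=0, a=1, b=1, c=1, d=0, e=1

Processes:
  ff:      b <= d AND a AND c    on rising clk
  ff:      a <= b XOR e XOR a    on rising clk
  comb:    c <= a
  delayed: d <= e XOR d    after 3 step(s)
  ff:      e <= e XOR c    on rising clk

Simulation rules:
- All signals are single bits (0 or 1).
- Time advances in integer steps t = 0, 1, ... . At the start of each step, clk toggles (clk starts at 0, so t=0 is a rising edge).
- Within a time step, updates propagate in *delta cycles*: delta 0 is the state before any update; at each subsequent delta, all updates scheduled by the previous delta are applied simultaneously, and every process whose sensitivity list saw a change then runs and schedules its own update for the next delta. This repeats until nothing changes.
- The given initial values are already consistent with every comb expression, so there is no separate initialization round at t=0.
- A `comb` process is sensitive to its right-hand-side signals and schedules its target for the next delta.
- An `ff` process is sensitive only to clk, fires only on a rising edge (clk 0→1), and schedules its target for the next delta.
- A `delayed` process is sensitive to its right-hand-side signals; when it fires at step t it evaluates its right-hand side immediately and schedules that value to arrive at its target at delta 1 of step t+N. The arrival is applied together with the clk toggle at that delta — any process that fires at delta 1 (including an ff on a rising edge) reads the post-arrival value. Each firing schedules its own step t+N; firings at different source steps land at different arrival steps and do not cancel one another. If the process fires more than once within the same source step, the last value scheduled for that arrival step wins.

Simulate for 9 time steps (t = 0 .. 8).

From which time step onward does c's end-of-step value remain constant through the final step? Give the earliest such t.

4

t=0 Δ0: a=1 clk=0 c=1 b=1 d=0 e=1
  Δ1: clk:0→1
  Δ2: b:1→0, e:1→0
  (2Δ to stable)
t=1 Δ0: a=1 clk=1 c=1 b=0 d=0 e=0
  Δ1: clk:1→0
  (1Δ to stable)
t=2 Δ0: a=1 clk=0 c=1 b=0 d=0 e=0
  Δ1: clk:0→1
  Δ2: e:0→1
  (2Δ to stable)
t=3 Δ0: a=1 clk=1 c=1 b=0 d=0 e=1
  Δ1: clk:1→0
  (1Δ to stable)
t=4 Δ0: a=1 clk=0 c=1 b=0 d=0 e=1
  Δ1: clk:0→1
  Δ2: a:1→0, e:1→0
  Δ3: c:1→0
  (3Δ to stable)
t=5 Δ0: a=0 clk=1 c=0 b=0 d=0 e=0
  Δ1: clk:1→0, d:0→1
  (1Δ to stable)
t=6 Δ0: a=0 clk=0 c=0 b=0 d=1 e=0
  Δ1: clk:0→1
  (1Δ to stable)
t=7 Δ0: a=0 clk=1 c=0 b=0 d=1 e=0
  Δ1: clk:1→0, d:1→0
  (1Δ to stable)
t=8 Δ0: a=0 clk=0 c=0 b=0 d=0 e=0
  Δ1: clk:0→1, d:0→1
  (1Δ to stable)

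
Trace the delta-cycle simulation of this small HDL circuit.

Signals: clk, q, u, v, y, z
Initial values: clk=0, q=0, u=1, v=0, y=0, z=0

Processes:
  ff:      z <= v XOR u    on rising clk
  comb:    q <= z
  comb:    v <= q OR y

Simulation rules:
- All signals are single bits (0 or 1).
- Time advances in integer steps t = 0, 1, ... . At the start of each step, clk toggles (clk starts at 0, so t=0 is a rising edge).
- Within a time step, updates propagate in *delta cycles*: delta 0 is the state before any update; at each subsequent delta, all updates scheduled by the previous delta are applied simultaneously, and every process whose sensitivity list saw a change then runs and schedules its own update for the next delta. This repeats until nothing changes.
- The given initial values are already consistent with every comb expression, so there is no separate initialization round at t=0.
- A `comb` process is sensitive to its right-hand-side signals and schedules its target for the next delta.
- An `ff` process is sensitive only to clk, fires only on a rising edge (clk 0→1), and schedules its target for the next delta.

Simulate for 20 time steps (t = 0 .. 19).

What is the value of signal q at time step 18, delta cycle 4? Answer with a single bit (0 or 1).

t=0 Δ0: z=0 v=0 q=0 clk=0 y=0 u=1
  Δ1: clk:0→1
  Δ2: z:0→1
  Δ3: q:0→1
  Δ4: v:0→1
  (4Δ to stable)
t=1 Δ0: z=1 v=1 q=1 clk=1 y=0 u=1
  Δ1: clk:1→0
  (1Δ to stable)
t=2 Δ0: z=1 v=1 q=1 clk=0 y=0 u=1
  Δ1: clk:0→1
  Δ2: z:1→0
  Δ3: q:1→0
  Δ4: v:1→0
  (4Δ to stable)
t=3 Δ0: z=0 v=0 q=0 clk=1 y=0 u=1
  Δ1: clk:1→0
  (1Δ to stable)
t=4 Δ0: z=0 v=0 q=0 clk=0 y=0 u=1
  Δ1: clk:0→1
  Δ2: z:0→1
  Δ3: q:0→1
  Δ4: v:0→1
  (4Δ to stable)
t=5 Δ0: z=1 v=1 q=1 clk=1 y=0 u=1
  Δ1: clk:1→0
  (1Δ to stable)
t=6 Δ0: z=1 v=1 q=1 clk=0 y=0 u=1
  Δ1: clk:0→1
  Δ2: z:1→0
  Δ3: q:1→0
  Δ4: v:1→0
  (4Δ to stable)
t=7 Δ0: z=0 v=0 q=0 clk=1 y=0 u=1
  Δ1: clk:1→0
  (1Δ to stable)
t=8 Δ0: z=0 v=0 q=0 clk=0 y=0 u=1
  Δ1: clk:0→1
  Δ2: z:0→1
  Δ3: q:0→1
  Δ4: v:0→1
  (4Δ to stable)
t=9 Δ0: z=1 v=1 q=1 clk=1 y=0 u=1
  Δ1: clk:1→0
  (1Δ to stable)
t=10 Δ0: z=1 v=1 q=1 clk=0 y=0 u=1
  Δ1: clk:0→1
  Δ2: z:1→0
  Δ3: q:1→0
  Δ4: v:1→0
  (4Δ to stable)
t=11 Δ0: z=0 v=0 q=0 clk=1 y=0 u=1
  Δ1: clk:1→0
  (1Δ to stable)
t=12 Δ0: z=0 v=0 q=0 clk=0 y=0 u=1
  Δ1: clk:0→1
  Δ2: z:0→1
  Δ3: q:0→1
  Δ4: v:0→1
  (4Δ to stable)
t=13 Δ0: z=1 v=1 q=1 clk=1 y=0 u=1
  Δ1: clk:1→0
  (1Δ to stable)
t=14 Δ0: z=1 v=1 q=1 clk=0 y=0 u=1
  Δ1: clk:0→1
  Δ2: z:1→0
  Δ3: q:1→0
  Δ4: v:1→0
  (4Δ to stable)
t=15 Δ0: z=0 v=0 q=0 clk=1 y=0 u=1
  Δ1: clk:1→0
  (1Δ to stable)
t=16 Δ0: z=0 v=0 q=0 clk=0 y=0 u=1
  Δ1: clk:0→1
  Δ2: z:0→1
  Δ3: q:0→1
  Δ4: v:0→1
  (4Δ to stable)
t=17 Δ0: z=1 v=1 q=1 clk=1 y=0 u=1
  Δ1: clk:1→0
  (1Δ to stable)
t=18 Δ0: z=1 v=1 q=1 clk=0 y=0 u=1
  Δ1: clk:0→1
  Δ2: z:1→0
  Δ3: q:1→0
  Δ4: v:1→0
  (4Δ to stable)
t=19 Δ0: z=0 v=0 q=0 clk=1 y=0 u=1
  Δ1: clk:1→0
  (1Δ to stable)

0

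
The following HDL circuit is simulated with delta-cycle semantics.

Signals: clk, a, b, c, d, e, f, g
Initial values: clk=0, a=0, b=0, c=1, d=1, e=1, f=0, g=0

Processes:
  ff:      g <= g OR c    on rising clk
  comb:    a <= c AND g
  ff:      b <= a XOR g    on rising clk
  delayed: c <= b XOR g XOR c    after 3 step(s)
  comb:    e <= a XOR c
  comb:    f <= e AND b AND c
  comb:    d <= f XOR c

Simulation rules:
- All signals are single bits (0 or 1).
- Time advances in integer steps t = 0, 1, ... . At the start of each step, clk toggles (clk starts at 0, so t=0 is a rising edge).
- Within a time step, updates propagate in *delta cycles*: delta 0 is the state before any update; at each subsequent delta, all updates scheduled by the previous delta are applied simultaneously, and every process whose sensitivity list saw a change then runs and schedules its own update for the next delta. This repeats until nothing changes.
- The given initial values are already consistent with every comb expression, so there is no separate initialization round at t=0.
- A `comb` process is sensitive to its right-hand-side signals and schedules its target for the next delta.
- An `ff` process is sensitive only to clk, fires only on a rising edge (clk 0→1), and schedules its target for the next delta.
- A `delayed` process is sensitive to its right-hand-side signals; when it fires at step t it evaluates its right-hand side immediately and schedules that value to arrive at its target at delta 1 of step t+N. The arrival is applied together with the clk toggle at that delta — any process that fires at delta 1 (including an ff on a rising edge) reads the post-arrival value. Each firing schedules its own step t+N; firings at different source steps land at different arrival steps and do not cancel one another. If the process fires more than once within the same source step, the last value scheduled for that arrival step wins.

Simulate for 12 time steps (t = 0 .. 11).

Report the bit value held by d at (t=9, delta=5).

t=0 Δ0: f=0 a=0 g=0 d=1 e=1 clk=0 b=0 c=1
  Δ1: clk:0→1
  Δ2: g:0→1
  Δ3: a:0→1
  Δ4: e:1→0
  (4Δ to stable)
t=1 Δ0: f=0 a=1 g=1 d=1 e=0 clk=1 b=0 c=1
  Δ1: clk:1→0
  (1Δ to stable)
t=2 Δ0: f=0 a=1 g=1 d=1 e=0 clk=0 b=0 c=1
  Δ1: clk:0→1
  (1Δ to stable)
t=3 Δ0: f=0 a=1 g=1 d=1 e=0 clk=1 b=0 c=1
  Δ1: clk:1→0, c:1→0
  Δ2: a:1→0, d:1→0, e:0→1
  Δ3: e:1→0
  (3Δ to stable)
t=4 Δ0: f=0 a=0 g=1 d=0 e=0 clk=0 b=0 c=0
  Δ1: clk:0→1
  Δ2: b:0→1
  (2Δ to stable)
t=5 Δ0: f=0 a=0 g=1 d=0 e=0 clk=1 b=1 c=0
  Δ1: clk:1→0
  (1Δ to stable)
t=6 Δ0: f=0 a=0 g=1 d=0 e=0 clk=0 b=1 c=0
  Δ1: clk:0→1, c:0→1
  Δ2: a:0→1, d:0→1, e:0→1
  Δ3: f:0→1, e:1→0
  Δ4: f:1→0, d:1→0
  Δ5: d:0→1
  (5Δ to stable)
t=7 Δ0: f=0 a=1 g=1 d=1 e=0 clk=1 b=1 c=1
  Δ1: clk:1→0, c:1→0
  Δ2: a:1→0, d:1→0, e:0→1
  Δ3: e:1→0
  (3Δ to stable)
t=8 Δ0: f=0 a=0 g=1 d=0 e=0 clk=0 b=1 c=0
  Δ1: clk:0→1
  (1Δ to stable)
t=9 Δ0: f=0 a=0 g=1 d=0 e=0 clk=1 b=1 c=0
  Δ1: clk:1→0, c:0→1
  Δ2: a:0→1, d:0→1, e:0→1
  Δ3: f:0→1, e:1→0
  Δ4: f:1→0, d:1→0
  Δ5: d:0→1
  (5Δ to stable)
t=10 Δ0: f=0 a=1 g=1 d=1 e=0 clk=0 b=1 c=1
  Δ1: clk:0→1, c:1→0
  Δ2: a:1→0, d:1→0, e:0→1, b:1→0
  Δ3: e:1→0
  (3Δ to stable)
t=11 Δ0: f=0 a=0 g=1 d=0 e=0 clk=1 b=0 c=0
  Δ1: clk:1→0
  (1Δ to stable)

1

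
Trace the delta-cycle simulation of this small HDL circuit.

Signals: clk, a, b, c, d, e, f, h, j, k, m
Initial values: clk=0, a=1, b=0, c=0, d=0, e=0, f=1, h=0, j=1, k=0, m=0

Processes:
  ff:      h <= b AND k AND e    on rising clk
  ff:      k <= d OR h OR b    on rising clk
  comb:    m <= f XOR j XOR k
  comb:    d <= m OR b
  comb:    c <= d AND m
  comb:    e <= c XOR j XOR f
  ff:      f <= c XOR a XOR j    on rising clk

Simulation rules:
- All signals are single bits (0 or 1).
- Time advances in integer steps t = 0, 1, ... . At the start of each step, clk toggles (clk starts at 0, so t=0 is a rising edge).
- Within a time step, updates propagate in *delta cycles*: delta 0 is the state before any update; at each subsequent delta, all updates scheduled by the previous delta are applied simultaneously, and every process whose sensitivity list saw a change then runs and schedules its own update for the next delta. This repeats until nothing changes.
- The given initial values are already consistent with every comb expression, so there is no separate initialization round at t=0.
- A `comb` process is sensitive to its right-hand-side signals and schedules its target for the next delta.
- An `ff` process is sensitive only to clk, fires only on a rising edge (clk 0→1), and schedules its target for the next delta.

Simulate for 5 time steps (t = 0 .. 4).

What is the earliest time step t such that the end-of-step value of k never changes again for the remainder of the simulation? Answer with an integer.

t0.Δ0 clk=0 e=0 a=1 j=1 h=0 b=0 d=0 k=0 m=0 f=1 c=0
t0.Δ1 clk=1 e=0 a=1 j=1 h=0 b=0 d=0 k=0 m=0 f=1 c=0
t0.Δ2 clk=1 e=0 a=1 j=1 h=0 b=0 d=0 k=0 m=0 f=0 c=0
t0.Δ3 clk=1 e=1 a=1 j=1 h=0 b=0 d=0 k=0 m=1 f=0 c=0
t0.Δ4 clk=1 e=1 a=1 j=1 h=0 b=0 d=1 k=0 m=1 f=0 c=0
t0.Δ5 clk=1 e=1 a=1 j=1 h=0 b=0 d=1 k=0 m=1 f=0 c=1
t0.Δ6 clk=1 e=0 a=1 j=1 h=0 b=0 d=1 k=0 m=1 f=0 c=1
t1.Δ0 clk=1 e=0 a=1 j=1 h=0 b=0 d=1 k=0 m=1 f=0 c=1
t1.Δ1 clk=0 e=0 a=1 j=1 h=0 b=0 d=1 k=0 m=1 f=0 c=1
t2.Δ0 clk=0 e=0 a=1 j=1 h=0 b=0 d=1 k=0 m=1 f=0 c=1
t2.Δ1 clk=1 e=0 a=1 j=1 h=0 b=0 d=1 k=0 m=1 f=0 c=1
t2.Δ2 clk=1 e=0 a=1 j=1 h=0 b=0 d=1 k=1 m=1 f=1 c=1
t2.Δ3 clk=1 e=1 a=1 j=1 h=0 b=0 d=1 k=1 m=1 f=1 c=1
t3.Δ0 clk=1 e=1 a=1 j=1 h=0 b=0 d=1 k=1 m=1 f=1 c=1
t3.Δ1 clk=0 e=1 a=1 j=1 h=0 b=0 d=1 k=1 m=1 f=1 c=1
t4.Δ0 clk=0 e=1 a=1 j=1 h=0 b=0 d=1 k=1 m=1 f=1 c=1
t4.Δ1 clk=1 e=1 a=1 j=1 h=0 b=0 d=1 k=1 m=1 f=1 c=1

2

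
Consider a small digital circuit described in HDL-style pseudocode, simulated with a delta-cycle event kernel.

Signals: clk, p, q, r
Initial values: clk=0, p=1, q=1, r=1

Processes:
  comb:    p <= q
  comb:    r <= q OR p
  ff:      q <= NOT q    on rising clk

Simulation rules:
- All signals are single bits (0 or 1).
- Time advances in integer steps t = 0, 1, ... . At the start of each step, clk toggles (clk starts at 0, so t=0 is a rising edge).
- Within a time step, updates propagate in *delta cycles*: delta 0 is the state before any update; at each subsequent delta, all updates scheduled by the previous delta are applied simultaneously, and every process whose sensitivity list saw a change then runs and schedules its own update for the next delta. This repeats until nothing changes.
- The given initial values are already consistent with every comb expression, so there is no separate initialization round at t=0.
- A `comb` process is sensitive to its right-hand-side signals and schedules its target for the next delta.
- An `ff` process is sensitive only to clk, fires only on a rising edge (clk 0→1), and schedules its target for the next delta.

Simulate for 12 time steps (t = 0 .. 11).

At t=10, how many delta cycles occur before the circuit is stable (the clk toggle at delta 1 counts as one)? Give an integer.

[bits: clk,q,p,r]
t=0: Δ0=0111 Δ1=1111 Δ2=1011 Δ3=1001 Δ4=1000 | 4Δ
t=1: Δ0=1000 Δ1=0000 | 1Δ
t=2: Δ0=0000 Δ1=1000 Δ2=1100 Δ3=1111 | 3Δ
t=3: Δ0=1111 Δ1=0111 | 1Δ
t=4: Δ0=0111 Δ1=1111 Δ2=1011 Δ3=1001 Δ4=1000 | 4Δ
t=5: Δ0=1000 Δ1=0000 | 1Δ
t=6: Δ0=0000 Δ1=1000 Δ2=1100 Δ3=1111 | 3Δ
t=7: Δ0=1111 Δ1=0111 | 1Δ
t=8: Δ0=0111 Δ1=1111 Δ2=1011 Δ3=1001 Δ4=1000 | 4Δ
t=9: Δ0=1000 Δ1=0000 | 1Δ
t=10: Δ0=0000 Δ1=1000 Δ2=1100 Δ3=1111 | 3Δ
t=11: Δ0=1111 Δ1=0111 | 1Δ

3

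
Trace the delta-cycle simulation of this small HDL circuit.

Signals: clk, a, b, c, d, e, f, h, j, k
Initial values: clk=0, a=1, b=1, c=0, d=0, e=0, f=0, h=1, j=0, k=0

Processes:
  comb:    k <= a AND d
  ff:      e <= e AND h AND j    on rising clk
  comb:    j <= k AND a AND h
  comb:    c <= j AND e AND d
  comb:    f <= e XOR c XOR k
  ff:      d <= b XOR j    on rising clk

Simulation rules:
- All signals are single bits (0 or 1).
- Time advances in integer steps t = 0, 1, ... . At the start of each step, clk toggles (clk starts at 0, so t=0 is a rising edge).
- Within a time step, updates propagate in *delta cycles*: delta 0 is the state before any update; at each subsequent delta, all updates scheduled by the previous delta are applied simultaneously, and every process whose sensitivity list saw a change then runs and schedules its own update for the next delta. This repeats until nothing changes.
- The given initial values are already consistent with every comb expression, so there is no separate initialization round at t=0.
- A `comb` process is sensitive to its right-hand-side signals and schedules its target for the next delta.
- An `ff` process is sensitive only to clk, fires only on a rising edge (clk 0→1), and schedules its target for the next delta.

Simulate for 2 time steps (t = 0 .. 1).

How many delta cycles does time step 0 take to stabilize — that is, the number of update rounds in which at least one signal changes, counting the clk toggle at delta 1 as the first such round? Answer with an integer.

t0.Δ0 h=1 j=0 d=0 a=1 k=0 e=0 clk=0 f=0 b=1 c=0
t0.Δ1 h=1 j=0 d=0 a=1 k=0 e=0 clk=1 f=0 b=1 c=0
t0.Δ2 h=1 j=0 d=1 a=1 k=0 e=0 clk=1 f=0 b=1 c=0
t0.Δ3 h=1 j=0 d=1 a=1 k=1 e=0 clk=1 f=0 b=1 c=0
t0.Δ4 h=1 j=1 d=1 a=1 k=1 e=0 clk=1 f=1 b=1 c=0
t1.Δ0 h=1 j=1 d=1 a=1 k=1 e=0 clk=1 f=1 b=1 c=0
t1.Δ1 h=1 j=1 d=1 a=1 k=1 e=0 clk=0 f=1 b=1 c=0

4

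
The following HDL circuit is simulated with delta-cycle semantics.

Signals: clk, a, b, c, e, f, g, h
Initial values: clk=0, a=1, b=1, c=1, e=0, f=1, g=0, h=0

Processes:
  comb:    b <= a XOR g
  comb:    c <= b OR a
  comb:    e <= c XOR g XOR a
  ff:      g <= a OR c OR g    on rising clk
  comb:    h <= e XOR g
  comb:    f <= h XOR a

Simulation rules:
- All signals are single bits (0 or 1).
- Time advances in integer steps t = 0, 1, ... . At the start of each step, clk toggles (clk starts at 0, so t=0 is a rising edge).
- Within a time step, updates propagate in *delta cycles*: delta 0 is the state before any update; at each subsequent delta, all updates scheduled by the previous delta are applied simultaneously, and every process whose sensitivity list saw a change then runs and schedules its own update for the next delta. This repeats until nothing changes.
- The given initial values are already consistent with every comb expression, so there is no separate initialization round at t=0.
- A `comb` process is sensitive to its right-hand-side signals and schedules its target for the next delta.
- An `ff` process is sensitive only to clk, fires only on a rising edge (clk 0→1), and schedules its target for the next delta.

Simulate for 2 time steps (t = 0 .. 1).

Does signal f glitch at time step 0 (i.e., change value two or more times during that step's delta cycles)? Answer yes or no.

t0.Δ0 g=0 a=1 e=0 f=1 h=0 b=1 clk=0 c=1
t0.Δ1 g=0 a=1 e=0 f=1 h=0 b=1 clk=1 c=1
t0.Δ2 g=1 a=1 e=0 f=1 h=0 b=1 clk=1 c=1
t0.Δ3 g=1 a=1 e=1 f=1 h=1 b=0 clk=1 c=1
t0.Δ4 g=1 a=1 e=1 f=0 h=0 b=0 clk=1 c=1
t0.Δ5 g=1 a=1 e=1 f=1 h=0 b=0 clk=1 c=1
t1.Δ0 g=1 a=1 e=1 f=1 h=0 b=0 clk=1 c=1
t1.Δ1 g=1 a=1 e=1 f=1 h=0 b=0 clk=0 c=1

yes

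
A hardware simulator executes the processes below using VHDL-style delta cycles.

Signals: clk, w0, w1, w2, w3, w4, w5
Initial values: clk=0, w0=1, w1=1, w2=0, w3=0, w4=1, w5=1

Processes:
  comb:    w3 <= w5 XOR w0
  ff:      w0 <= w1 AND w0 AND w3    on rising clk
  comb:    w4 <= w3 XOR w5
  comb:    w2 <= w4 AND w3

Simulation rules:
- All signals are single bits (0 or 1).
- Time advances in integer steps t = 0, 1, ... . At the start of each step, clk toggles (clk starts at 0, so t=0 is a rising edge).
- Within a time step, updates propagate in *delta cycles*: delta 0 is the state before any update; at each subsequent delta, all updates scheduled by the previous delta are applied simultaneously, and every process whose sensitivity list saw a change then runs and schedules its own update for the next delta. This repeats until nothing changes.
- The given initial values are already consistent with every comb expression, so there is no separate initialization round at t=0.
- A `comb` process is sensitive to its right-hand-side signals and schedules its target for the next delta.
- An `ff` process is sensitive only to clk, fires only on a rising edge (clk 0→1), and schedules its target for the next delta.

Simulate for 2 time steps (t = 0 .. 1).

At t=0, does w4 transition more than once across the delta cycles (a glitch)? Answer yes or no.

t0.Δ0 w1=1 clk=0 w5=1 w4=1 w3=0 w0=1 w2=0
t0.Δ1 w1=1 clk=1 w5=1 w4=1 w3=0 w0=1 w2=0
t0.Δ2 w1=1 clk=1 w5=1 w4=1 w3=0 w0=0 w2=0
t0.Δ3 w1=1 clk=1 w5=1 w4=1 w3=1 w0=0 w2=0
t0.Δ4 w1=1 clk=1 w5=1 w4=0 w3=1 w0=0 w2=1
t0.Δ5 w1=1 clk=1 w5=1 w4=0 w3=1 w0=0 w2=0
t1.Δ0 w1=1 clk=1 w5=1 w4=0 w3=1 w0=0 w2=0
t1.Δ1 w1=1 clk=0 w5=1 w4=0 w3=1 w0=0 w2=0

no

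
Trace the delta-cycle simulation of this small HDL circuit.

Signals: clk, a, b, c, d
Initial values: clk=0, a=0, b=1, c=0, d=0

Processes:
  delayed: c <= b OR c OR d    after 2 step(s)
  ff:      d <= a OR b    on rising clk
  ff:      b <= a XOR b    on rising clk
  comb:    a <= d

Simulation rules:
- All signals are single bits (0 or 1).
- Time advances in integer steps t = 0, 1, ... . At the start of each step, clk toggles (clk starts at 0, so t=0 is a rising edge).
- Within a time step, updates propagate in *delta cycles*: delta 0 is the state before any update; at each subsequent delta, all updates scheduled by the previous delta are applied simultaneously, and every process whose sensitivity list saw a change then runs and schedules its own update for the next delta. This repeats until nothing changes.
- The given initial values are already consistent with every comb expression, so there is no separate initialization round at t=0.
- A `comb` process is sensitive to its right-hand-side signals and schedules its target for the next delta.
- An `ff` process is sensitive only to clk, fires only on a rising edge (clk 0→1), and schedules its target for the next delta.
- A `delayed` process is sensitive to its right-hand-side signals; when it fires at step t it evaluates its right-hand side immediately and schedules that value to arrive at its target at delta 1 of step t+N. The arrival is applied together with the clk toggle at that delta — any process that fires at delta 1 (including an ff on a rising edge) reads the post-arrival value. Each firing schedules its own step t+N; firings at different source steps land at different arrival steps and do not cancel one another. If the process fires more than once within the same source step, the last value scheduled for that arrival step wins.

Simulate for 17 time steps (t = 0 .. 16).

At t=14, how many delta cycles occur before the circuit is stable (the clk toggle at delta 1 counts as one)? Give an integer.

2

t=0 Δ0: a=0 clk=0 c=0 d=0 b=1
  Δ1: clk:0→1
  Δ2: d:0→1
  Δ3: a:0→1
  (3Δ to stable)
t=1 Δ0: a=1 clk=1 c=0 d=1 b=1
  Δ1: clk:1→0
  (1Δ to stable)
t=2 Δ0: a=1 clk=0 c=0 d=1 b=1
  Δ1: clk:0→1, c:0→1
  Δ2: b:1→0
  (2Δ to stable)
t=3 Δ0: a=1 clk=1 c=1 d=1 b=0
  Δ1: clk:1→0
  (1Δ to stable)
t=4 Δ0: a=1 clk=0 c=1 d=1 b=0
  Δ1: clk:0→1
  Δ2: b:0→1
  (2Δ to stable)
t=5 Δ0: a=1 clk=1 c=1 d=1 b=1
  Δ1: clk:1→0
  (1Δ to stable)
t=6 Δ0: a=1 clk=0 c=1 d=1 b=1
  Δ1: clk:0→1
  Δ2: b:1→0
  (2Δ to stable)
t=7 Δ0: a=1 clk=1 c=1 d=1 b=0
  Δ1: clk:1→0
  (1Δ to stable)
t=8 Δ0: a=1 clk=0 c=1 d=1 b=0
  Δ1: clk:0→1
  Δ2: b:0→1
  (2Δ to stable)
t=9 Δ0: a=1 clk=1 c=1 d=1 b=1
  Δ1: clk:1→0
  (1Δ to stable)
t=10 Δ0: a=1 clk=0 c=1 d=1 b=1
  Δ1: clk:0→1
  Δ2: b:1→0
  (2Δ to stable)
t=11 Δ0: a=1 clk=1 c=1 d=1 b=0
  Δ1: clk:1→0
  (1Δ to stable)
t=12 Δ0: a=1 clk=0 c=1 d=1 b=0
  Δ1: clk:0→1
  Δ2: b:0→1
  (2Δ to stable)
t=13 Δ0: a=1 clk=1 c=1 d=1 b=1
  Δ1: clk:1→0
  (1Δ to stable)
t=14 Δ0: a=1 clk=0 c=1 d=1 b=1
  Δ1: clk:0→1
  Δ2: b:1→0
  (2Δ to stable)
t=15 Δ0: a=1 clk=1 c=1 d=1 b=0
  Δ1: clk:1→0
  (1Δ to stable)
t=16 Δ0: a=1 clk=0 c=1 d=1 b=0
  Δ1: clk:0→1
  Δ2: b:0→1
  (2Δ to stable)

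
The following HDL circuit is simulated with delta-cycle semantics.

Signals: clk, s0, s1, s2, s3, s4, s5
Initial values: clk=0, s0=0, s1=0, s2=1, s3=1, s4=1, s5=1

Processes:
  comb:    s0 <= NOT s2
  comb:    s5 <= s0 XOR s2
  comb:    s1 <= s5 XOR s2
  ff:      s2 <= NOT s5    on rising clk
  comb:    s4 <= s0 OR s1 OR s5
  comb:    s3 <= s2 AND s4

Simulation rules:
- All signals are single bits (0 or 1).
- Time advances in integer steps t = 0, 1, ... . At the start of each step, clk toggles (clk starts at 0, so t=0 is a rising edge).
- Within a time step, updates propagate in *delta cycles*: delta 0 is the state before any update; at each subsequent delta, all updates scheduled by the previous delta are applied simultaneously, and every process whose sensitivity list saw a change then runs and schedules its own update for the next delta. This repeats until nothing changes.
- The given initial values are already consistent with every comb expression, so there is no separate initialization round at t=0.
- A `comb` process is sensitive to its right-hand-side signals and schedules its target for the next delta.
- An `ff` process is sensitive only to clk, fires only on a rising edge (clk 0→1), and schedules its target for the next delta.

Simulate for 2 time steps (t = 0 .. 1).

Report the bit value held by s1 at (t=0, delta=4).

t=0 Δ0: s5=1 clk=0 s0=0 s1=0 s3=1 s2=1 s4=1
  Δ1: clk:0→1
  Δ2: s2:1→0
  Δ3: s5:1→0, s0:0→1, s1:0→1, s3:1→0
  Δ4: s5:0→1, s1:1→0
  Δ5: s1:0→1
  (5Δ to stable)
t=1 Δ0: s5=1 clk=1 s0=1 s1=1 s3=0 s2=0 s4=1
  Δ1: clk:1→0
  (1Δ to stable)

0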